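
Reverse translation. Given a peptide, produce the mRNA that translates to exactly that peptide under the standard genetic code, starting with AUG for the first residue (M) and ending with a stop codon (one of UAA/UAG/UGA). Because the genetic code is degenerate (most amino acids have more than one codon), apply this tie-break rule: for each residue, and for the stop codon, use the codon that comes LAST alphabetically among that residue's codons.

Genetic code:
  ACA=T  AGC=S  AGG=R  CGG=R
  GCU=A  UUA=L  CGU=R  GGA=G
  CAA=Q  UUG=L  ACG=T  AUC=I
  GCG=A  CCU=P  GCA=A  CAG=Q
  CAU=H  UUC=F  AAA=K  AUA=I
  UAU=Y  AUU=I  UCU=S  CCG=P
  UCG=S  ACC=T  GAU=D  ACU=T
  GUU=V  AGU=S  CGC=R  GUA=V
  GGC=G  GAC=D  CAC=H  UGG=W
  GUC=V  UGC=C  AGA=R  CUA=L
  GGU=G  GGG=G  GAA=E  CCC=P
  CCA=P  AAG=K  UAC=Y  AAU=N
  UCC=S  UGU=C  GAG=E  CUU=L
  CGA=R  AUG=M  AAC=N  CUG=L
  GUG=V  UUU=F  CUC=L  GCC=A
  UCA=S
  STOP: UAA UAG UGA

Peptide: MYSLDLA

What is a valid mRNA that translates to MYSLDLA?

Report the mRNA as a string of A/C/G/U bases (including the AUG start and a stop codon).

Answer: mRNA: AUGUAUUCUUUGGAUUUGGCUUGA

Derivation:
residue 1: M -> AUG (start codon)
residue 2: Y codons sorted = UAC,UAU -> pick last = UAU
residue 3: S codons sorted = AGC,AGU,UCA,UCC,UCG,UCU -> pick last = UCU
residue 4: L codons sorted = CUA,CUC,CUG,CUU,UUA,UUG -> pick last = UUG
residue 5: D codons sorted = GAC,GAU -> pick last = GAU
residue 6: L codons sorted = CUA,CUC,CUG,CUU,UUA,UUG -> pick last = UUG
residue 7: A codons sorted = GCA,GCC,GCG,GCU -> pick last = GCU
terminator: stop codons sorted = UAA,UAG,UGA -> pick last = UGA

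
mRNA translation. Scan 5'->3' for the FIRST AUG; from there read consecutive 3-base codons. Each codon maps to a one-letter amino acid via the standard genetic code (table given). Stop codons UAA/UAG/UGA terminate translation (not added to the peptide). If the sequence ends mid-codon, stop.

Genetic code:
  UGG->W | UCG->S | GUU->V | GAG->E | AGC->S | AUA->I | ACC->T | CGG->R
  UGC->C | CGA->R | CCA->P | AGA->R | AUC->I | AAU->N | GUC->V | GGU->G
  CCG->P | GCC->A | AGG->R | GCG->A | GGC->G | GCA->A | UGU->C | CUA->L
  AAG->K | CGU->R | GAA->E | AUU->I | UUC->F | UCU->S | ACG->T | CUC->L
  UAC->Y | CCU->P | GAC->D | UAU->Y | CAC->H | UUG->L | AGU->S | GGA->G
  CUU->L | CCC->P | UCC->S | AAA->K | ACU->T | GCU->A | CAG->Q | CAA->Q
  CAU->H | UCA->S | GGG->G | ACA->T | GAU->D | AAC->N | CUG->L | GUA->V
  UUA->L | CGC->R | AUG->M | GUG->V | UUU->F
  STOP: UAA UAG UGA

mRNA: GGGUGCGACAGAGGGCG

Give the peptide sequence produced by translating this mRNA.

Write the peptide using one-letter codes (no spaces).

no AUG start codon found

Answer: (empty: no AUG start codon)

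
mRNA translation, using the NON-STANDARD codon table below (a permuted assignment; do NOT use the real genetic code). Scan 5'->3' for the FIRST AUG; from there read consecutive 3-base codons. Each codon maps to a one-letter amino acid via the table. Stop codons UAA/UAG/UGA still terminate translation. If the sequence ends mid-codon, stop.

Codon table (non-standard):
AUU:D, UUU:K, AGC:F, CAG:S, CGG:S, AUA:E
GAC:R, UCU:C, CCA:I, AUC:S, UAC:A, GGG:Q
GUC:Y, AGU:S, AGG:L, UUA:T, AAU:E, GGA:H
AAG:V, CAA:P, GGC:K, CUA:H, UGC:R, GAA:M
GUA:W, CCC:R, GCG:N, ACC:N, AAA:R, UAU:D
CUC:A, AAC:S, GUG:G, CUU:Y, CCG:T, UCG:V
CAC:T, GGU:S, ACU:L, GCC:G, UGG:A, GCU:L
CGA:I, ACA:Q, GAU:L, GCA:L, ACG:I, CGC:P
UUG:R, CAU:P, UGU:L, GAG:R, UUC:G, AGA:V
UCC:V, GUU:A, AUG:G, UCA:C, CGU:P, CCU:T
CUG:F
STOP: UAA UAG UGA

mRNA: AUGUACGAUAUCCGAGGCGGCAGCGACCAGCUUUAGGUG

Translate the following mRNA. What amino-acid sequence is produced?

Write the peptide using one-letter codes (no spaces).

start AUG at pos 0
pos 0: AUG -> G; peptide=G
pos 3: UAC -> A; peptide=GA
pos 6: GAU -> L; peptide=GAL
pos 9: AUC -> S; peptide=GALS
pos 12: CGA -> I; peptide=GALSI
pos 15: GGC -> K; peptide=GALSIK
pos 18: GGC -> K; peptide=GALSIKK
pos 21: AGC -> F; peptide=GALSIKKF
pos 24: GAC -> R; peptide=GALSIKKFR
pos 27: CAG -> S; peptide=GALSIKKFRS
pos 30: CUU -> Y; peptide=GALSIKKFRSY
pos 33: UAG -> STOP

Answer: GALSIKKFRSY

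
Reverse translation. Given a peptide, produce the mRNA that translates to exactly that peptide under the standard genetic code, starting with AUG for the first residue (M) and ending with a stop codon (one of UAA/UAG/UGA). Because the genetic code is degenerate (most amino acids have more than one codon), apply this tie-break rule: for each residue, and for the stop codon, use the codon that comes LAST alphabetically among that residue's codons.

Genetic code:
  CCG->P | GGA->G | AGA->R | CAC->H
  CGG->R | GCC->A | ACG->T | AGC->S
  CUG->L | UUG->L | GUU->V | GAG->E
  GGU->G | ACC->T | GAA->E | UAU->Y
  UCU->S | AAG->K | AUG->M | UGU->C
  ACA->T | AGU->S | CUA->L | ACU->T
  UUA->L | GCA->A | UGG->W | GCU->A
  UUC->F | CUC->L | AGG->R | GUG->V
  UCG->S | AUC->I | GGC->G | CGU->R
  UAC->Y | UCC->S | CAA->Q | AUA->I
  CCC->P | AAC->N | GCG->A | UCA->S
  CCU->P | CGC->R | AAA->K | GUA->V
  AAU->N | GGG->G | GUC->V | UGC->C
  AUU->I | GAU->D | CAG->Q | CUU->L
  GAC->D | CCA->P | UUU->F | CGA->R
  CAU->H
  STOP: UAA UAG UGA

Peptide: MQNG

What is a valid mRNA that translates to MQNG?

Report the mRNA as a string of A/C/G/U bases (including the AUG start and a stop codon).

residue 1: M -> AUG (start codon)
residue 2: Q codons sorted = CAA,CAG -> pick last = CAG
residue 3: N codons sorted = AAC,AAU -> pick last = AAU
residue 4: G codons sorted = GGA,GGC,GGG,GGU -> pick last = GGU
terminator: stop codons sorted = UAA,UAG,UGA -> pick last = UGA

Answer: mRNA: AUGCAGAAUGGUUGA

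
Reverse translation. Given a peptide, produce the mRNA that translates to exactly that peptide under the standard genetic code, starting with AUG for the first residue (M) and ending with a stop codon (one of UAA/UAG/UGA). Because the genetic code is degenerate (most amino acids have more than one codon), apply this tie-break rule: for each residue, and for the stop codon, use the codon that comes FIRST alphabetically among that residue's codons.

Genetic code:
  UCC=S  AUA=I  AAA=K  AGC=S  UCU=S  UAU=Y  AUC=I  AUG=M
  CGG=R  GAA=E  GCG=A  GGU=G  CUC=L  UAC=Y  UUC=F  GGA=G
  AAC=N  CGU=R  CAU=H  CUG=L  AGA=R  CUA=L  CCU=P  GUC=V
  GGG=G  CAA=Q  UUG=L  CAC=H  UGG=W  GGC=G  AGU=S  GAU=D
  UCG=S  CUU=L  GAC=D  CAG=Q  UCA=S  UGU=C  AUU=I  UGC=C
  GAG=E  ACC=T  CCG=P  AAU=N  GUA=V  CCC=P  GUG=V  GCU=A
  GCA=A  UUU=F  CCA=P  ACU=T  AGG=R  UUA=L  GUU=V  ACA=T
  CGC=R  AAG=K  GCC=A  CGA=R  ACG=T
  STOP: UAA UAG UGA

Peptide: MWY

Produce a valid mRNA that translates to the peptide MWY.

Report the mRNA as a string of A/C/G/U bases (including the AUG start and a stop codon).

residue 1: M -> AUG (start codon)
residue 2: W -> UGG (only codon)
residue 3: Y codons sorted = UAC,UAU -> pick first = UAC
terminator: stop codons sorted = UAA,UAG,UGA -> pick first = UAA

Answer: mRNA: AUGUGGUACUAA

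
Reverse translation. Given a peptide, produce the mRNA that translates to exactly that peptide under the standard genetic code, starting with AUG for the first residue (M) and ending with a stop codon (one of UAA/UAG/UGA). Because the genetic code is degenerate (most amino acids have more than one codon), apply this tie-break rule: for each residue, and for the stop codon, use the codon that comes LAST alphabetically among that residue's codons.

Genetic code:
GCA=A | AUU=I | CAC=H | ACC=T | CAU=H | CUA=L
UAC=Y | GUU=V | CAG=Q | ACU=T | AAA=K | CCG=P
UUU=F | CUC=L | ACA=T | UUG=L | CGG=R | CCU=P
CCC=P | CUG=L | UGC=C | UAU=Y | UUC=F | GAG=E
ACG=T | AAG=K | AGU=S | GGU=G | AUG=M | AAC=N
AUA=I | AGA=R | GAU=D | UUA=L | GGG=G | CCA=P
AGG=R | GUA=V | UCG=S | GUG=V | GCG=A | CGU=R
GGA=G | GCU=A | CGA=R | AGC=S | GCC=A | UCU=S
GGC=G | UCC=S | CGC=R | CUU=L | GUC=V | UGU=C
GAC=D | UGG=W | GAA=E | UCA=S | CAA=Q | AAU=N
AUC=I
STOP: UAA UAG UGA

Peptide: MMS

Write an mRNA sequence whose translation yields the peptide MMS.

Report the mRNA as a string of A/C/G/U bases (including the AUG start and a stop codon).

residue 1: M -> AUG (start codon)
residue 2: M -> AUG (only codon)
residue 3: S codons sorted = AGC,AGU,UCA,UCC,UCG,UCU -> pick last = UCU
terminator: stop codons sorted = UAA,UAG,UGA -> pick last = UGA

Answer: mRNA: AUGAUGUCUUGA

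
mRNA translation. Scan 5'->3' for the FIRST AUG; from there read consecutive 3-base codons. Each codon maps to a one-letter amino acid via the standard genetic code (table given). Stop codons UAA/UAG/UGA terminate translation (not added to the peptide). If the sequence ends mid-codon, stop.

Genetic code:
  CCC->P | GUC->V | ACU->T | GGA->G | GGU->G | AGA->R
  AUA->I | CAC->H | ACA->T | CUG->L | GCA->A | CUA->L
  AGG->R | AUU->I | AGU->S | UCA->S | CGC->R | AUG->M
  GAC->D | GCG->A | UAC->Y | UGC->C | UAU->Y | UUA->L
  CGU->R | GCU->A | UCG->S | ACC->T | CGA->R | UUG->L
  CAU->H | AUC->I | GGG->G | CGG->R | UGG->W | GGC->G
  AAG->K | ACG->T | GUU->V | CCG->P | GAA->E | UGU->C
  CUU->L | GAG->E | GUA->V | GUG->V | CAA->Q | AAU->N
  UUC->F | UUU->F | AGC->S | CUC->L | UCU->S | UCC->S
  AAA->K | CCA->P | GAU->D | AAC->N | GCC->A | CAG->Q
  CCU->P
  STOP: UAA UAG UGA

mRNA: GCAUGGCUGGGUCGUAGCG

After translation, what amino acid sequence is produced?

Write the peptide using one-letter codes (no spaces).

Answer: MAGS

Derivation:
start AUG at pos 2
pos 2: AUG -> M; peptide=M
pos 5: GCU -> A; peptide=MA
pos 8: GGG -> G; peptide=MAG
pos 11: UCG -> S; peptide=MAGS
pos 14: UAG -> STOP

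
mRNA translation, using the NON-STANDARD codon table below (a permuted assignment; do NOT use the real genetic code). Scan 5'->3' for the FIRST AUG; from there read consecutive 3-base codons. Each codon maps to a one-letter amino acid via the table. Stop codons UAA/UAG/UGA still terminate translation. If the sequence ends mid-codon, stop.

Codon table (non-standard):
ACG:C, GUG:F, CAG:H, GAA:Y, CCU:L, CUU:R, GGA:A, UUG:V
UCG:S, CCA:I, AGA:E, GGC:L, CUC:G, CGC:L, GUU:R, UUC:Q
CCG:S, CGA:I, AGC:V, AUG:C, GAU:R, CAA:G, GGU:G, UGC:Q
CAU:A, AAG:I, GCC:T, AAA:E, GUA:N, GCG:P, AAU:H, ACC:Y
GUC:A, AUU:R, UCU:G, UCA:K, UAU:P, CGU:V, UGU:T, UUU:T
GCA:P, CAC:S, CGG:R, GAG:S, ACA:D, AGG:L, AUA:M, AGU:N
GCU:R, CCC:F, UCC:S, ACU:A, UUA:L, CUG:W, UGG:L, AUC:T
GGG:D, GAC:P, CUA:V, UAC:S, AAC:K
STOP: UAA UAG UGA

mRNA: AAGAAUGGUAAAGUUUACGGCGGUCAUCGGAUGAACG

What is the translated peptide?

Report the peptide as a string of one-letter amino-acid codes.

Answer: CNITCPATA

Derivation:
start AUG at pos 4
pos 4: AUG -> C; peptide=C
pos 7: GUA -> N; peptide=CN
pos 10: AAG -> I; peptide=CNI
pos 13: UUU -> T; peptide=CNIT
pos 16: ACG -> C; peptide=CNITC
pos 19: GCG -> P; peptide=CNITCP
pos 22: GUC -> A; peptide=CNITCPA
pos 25: AUC -> T; peptide=CNITCPAT
pos 28: GGA -> A; peptide=CNITCPATA
pos 31: UGA -> STOP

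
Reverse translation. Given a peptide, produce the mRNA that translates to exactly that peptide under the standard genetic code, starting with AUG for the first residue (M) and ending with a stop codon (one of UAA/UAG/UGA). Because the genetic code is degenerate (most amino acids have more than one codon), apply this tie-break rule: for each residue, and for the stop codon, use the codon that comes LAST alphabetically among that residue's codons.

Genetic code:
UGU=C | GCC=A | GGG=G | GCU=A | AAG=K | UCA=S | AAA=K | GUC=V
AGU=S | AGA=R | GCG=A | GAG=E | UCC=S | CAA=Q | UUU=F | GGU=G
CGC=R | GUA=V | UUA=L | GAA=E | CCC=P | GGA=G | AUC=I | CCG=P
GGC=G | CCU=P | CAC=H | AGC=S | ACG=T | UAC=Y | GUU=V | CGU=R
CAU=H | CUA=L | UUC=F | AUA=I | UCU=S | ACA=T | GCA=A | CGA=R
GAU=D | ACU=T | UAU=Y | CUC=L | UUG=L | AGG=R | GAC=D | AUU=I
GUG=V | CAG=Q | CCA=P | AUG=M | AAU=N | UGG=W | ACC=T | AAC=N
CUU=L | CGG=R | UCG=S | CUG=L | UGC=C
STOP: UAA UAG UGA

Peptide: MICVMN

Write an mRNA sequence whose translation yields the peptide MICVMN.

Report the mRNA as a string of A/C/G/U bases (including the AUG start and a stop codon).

residue 1: M -> AUG (start codon)
residue 2: I codons sorted = AUA,AUC,AUU -> pick last = AUU
residue 3: C codons sorted = UGC,UGU -> pick last = UGU
residue 4: V codons sorted = GUA,GUC,GUG,GUU -> pick last = GUU
residue 5: M -> AUG (only codon)
residue 6: N codons sorted = AAC,AAU -> pick last = AAU
terminator: stop codons sorted = UAA,UAG,UGA -> pick last = UGA

Answer: mRNA: AUGAUUUGUGUUAUGAAUUGA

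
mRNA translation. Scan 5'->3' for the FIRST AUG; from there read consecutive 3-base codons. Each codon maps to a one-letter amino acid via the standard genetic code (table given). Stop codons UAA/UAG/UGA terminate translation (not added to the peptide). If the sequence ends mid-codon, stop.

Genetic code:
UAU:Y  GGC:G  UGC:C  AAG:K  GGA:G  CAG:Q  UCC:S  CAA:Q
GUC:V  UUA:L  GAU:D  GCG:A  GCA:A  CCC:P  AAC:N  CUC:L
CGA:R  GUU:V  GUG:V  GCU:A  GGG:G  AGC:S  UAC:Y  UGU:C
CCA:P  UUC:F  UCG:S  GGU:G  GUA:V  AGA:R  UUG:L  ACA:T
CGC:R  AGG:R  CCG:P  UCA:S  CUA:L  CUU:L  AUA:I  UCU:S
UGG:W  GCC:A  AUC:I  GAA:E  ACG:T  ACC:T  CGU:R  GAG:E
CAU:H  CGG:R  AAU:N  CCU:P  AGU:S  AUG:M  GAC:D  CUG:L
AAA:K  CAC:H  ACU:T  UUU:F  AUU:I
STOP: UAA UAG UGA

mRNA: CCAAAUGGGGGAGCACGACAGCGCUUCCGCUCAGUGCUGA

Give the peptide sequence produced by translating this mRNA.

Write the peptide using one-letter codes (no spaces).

start AUG at pos 4
pos 4: AUG -> M; peptide=M
pos 7: GGG -> G; peptide=MG
pos 10: GAG -> E; peptide=MGE
pos 13: CAC -> H; peptide=MGEH
pos 16: GAC -> D; peptide=MGEHD
pos 19: AGC -> S; peptide=MGEHDS
pos 22: GCU -> A; peptide=MGEHDSA
pos 25: UCC -> S; peptide=MGEHDSAS
pos 28: GCU -> A; peptide=MGEHDSASA
pos 31: CAG -> Q; peptide=MGEHDSASAQ
pos 34: UGC -> C; peptide=MGEHDSASAQC
pos 37: UGA -> STOP

Answer: MGEHDSASAQC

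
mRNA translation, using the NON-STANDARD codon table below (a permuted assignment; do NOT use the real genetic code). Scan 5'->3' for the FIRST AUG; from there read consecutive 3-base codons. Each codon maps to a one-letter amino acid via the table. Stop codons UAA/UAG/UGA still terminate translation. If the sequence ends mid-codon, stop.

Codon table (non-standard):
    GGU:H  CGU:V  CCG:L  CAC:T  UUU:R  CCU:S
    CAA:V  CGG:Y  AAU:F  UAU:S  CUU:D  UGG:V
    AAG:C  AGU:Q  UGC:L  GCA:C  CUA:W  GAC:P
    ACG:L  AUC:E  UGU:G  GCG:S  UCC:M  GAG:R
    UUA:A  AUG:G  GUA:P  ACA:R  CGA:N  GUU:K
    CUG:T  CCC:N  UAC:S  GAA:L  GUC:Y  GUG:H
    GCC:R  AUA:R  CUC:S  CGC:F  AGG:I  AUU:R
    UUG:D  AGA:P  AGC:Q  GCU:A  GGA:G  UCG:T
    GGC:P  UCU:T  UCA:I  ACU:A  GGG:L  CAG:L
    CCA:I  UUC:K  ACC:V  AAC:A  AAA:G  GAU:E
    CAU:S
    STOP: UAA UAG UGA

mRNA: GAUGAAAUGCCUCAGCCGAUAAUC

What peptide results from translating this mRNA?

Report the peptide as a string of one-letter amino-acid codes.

start AUG at pos 1
pos 1: AUG -> G; peptide=G
pos 4: AAA -> G; peptide=GG
pos 7: UGC -> L; peptide=GGL
pos 10: CUC -> S; peptide=GGLS
pos 13: AGC -> Q; peptide=GGLSQ
pos 16: CGA -> N; peptide=GGLSQN
pos 19: UAA -> STOP

Answer: GGLSQN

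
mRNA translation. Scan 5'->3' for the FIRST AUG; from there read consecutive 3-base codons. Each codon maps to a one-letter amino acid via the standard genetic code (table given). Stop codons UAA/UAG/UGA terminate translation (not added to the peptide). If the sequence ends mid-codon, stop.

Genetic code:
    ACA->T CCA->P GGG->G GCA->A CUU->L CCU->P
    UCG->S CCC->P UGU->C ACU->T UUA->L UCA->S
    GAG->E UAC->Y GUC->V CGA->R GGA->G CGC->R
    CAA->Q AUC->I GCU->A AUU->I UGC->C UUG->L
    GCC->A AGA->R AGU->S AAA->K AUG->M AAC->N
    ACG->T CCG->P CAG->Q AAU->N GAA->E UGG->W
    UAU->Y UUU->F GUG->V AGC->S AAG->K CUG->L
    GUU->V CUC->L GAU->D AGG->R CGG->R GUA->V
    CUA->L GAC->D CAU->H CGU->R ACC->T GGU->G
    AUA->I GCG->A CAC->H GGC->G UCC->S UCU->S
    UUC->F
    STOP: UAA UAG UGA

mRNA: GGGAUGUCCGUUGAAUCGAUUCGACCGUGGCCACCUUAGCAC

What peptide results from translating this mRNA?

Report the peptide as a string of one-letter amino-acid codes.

start AUG at pos 3
pos 3: AUG -> M; peptide=M
pos 6: UCC -> S; peptide=MS
pos 9: GUU -> V; peptide=MSV
pos 12: GAA -> E; peptide=MSVE
pos 15: UCG -> S; peptide=MSVES
pos 18: AUU -> I; peptide=MSVESI
pos 21: CGA -> R; peptide=MSVESIR
pos 24: CCG -> P; peptide=MSVESIRP
pos 27: UGG -> W; peptide=MSVESIRPW
pos 30: CCA -> P; peptide=MSVESIRPWP
pos 33: CCU -> P; peptide=MSVESIRPWPP
pos 36: UAG -> STOP

Answer: MSVESIRPWPP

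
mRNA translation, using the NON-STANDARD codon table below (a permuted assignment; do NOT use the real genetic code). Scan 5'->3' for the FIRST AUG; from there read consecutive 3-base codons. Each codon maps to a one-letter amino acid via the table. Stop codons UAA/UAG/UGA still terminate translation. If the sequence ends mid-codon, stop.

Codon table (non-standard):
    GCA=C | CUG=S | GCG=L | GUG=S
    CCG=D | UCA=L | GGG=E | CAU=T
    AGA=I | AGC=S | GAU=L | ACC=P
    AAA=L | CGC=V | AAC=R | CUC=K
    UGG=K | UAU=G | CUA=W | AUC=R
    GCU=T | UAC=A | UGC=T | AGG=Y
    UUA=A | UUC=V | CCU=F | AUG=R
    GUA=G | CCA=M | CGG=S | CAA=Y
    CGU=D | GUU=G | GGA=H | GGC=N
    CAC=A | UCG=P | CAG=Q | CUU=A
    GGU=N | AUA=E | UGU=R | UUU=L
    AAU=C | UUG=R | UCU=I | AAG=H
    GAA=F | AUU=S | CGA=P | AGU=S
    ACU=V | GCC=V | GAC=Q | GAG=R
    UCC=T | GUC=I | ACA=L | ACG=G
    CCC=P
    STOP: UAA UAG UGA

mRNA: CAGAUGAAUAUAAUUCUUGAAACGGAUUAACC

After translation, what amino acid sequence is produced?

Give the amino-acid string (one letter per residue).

start AUG at pos 3
pos 3: AUG -> R; peptide=R
pos 6: AAU -> C; peptide=RC
pos 9: AUA -> E; peptide=RCE
pos 12: AUU -> S; peptide=RCES
pos 15: CUU -> A; peptide=RCESA
pos 18: GAA -> F; peptide=RCESAF
pos 21: ACG -> G; peptide=RCESAFG
pos 24: GAU -> L; peptide=RCESAFGL
pos 27: UAA -> STOP

Answer: RCESAFGL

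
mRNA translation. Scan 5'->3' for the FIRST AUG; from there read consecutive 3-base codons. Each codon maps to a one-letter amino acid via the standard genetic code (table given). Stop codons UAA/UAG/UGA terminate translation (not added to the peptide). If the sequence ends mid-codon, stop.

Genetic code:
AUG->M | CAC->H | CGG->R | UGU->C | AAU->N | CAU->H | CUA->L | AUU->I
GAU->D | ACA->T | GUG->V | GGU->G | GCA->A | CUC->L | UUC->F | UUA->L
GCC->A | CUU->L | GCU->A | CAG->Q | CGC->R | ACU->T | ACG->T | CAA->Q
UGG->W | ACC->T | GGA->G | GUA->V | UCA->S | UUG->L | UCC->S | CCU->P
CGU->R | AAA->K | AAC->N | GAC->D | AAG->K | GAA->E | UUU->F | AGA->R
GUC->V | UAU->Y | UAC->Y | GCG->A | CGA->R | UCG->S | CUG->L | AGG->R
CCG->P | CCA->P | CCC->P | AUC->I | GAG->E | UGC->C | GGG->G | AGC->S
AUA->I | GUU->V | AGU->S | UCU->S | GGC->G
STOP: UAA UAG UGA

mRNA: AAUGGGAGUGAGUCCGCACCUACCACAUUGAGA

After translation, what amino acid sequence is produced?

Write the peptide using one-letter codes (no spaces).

start AUG at pos 1
pos 1: AUG -> M; peptide=M
pos 4: GGA -> G; peptide=MG
pos 7: GUG -> V; peptide=MGV
pos 10: AGU -> S; peptide=MGVS
pos 13: CCG -> P; peptide=MGVSP
pos 16: CAC -> H; peptide=MGVSPH
pos 19: CUA -> L; peptide=MGVSPHL
pos 22: CCA -> P; peptide=MGVSPHLP
pos 25: CAU -> H; peptide=MGVSPHLPH
pos 28: UGA -> STOP

Answer: MGVSPHLPH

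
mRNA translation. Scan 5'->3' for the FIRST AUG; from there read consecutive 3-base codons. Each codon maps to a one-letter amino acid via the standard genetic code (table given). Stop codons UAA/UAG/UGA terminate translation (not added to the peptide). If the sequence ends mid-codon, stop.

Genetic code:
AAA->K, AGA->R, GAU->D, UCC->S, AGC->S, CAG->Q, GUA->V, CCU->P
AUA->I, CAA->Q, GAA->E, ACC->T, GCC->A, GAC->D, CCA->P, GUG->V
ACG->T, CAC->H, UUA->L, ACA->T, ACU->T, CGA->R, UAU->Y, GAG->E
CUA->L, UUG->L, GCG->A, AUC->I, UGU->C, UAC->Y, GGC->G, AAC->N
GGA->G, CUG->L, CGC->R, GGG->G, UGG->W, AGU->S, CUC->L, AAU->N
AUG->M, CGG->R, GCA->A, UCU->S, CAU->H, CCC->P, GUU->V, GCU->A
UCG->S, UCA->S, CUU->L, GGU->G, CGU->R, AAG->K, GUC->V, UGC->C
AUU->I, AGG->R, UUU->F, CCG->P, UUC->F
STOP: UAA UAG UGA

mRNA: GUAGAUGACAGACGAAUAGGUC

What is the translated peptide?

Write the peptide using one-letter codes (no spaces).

start AUG at pos 4
pos 4: AUG -> M; peptide=M
pos 7: ACA -> T; peptide=MT
pos 10: GAC -> D; peptide=MTD
pos 13: GAA -> E; peptide=MTDE
pos 16: UAG -> STOP

Answer: MTDE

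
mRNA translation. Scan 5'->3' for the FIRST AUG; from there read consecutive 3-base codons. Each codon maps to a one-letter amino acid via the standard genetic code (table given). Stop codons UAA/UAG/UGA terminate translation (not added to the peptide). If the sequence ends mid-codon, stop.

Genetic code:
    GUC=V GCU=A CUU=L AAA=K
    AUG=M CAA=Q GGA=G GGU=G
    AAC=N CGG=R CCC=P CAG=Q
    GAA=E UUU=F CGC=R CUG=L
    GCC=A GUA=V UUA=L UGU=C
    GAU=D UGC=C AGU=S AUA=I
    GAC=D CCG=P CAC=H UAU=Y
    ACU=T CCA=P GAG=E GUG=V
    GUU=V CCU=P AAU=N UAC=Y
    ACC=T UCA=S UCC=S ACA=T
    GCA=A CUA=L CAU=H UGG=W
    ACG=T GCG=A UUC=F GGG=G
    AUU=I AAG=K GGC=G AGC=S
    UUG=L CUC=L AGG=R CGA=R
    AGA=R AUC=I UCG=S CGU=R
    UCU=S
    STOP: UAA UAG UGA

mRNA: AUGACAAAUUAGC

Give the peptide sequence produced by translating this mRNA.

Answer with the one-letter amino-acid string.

Answer: MTN

Derivation:
start AUG at pos 0
pos 0: AUG -> M; peptide=M
pos 3: ACA -> T; peptide=MT
pos 6: AAU -> N; peptide=MTN
pos 9: UAG -> STOP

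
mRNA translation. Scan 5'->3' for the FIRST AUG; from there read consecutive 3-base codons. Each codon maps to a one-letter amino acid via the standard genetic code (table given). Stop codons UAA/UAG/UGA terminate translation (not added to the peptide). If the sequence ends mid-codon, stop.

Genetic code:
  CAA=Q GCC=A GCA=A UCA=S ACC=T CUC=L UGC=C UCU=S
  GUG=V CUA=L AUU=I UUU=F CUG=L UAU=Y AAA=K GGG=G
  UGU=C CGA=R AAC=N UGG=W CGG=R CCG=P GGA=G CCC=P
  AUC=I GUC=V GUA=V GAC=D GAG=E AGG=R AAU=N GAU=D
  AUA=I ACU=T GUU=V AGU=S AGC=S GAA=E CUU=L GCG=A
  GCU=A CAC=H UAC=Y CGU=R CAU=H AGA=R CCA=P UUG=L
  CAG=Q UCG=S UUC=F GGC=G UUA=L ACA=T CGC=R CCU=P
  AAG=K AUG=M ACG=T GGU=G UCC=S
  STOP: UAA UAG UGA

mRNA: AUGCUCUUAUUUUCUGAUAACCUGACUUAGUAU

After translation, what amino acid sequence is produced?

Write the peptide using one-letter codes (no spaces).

Answer: MLLFSDNLT

Derivation:
start AUG at pos 0
pos 0: AUG -> M; peptide=M
pos 3: CUC -> L; peptide=ML
pos 6: UUA -> L; peptide=MLL
pos 9: UUU -> F; peptide=MLLF
pos 12: UCU -> S; peptide=MLLFS
pos 15: GAU -> D; peptide=MLLFSD
pos 18: AAC -> N; peptide=MLLFSDN
pos 21: CUG -> L; peptide=MLLFSDNL
pos 24: ACU -> T; peptide=MLLFSDNLT
pos 27: UAG -> STOP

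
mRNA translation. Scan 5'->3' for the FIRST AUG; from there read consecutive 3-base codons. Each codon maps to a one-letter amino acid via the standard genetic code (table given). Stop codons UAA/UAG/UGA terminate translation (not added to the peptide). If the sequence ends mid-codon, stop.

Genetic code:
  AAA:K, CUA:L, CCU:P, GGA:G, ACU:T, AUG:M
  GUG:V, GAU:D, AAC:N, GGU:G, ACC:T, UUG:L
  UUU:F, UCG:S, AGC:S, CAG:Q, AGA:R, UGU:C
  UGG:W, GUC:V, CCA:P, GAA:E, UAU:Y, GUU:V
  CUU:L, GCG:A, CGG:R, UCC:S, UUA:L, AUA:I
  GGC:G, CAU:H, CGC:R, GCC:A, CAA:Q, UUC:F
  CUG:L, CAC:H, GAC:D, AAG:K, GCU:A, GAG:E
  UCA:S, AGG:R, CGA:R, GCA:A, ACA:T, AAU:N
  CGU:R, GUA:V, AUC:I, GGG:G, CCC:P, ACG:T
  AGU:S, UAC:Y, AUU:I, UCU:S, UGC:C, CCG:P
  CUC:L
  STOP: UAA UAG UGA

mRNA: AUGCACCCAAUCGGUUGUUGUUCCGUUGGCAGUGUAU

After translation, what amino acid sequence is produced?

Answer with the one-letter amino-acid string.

Answer: MHPIGCCSVGSV

Derivation:
start AUG at pos 0
pos 0: AUG -> M; peptide=M
pos 3: CAC -> H; peptide=MH
pos 6: CCA -> P; peptide=MHP
pos 9: AUC -> I; peptide=MHPI
pos 12: GGU -> G; peptide=MHPIG
pos 15: UGU -> C; peptide=MHPIGC
pos 18: UGU -> C; peptide=MHPIGCC
pos 21: UCC -> S; peptide=MHPIGCCS
pos 24: GUU -> V; peptide=MHPIGCCSV
pos 27: GGC -> G; peptide=MHPIGCCSVG
pos 30: AGU -> S; peptide=MHPIGCCSVGS
pos 33: GUA -> V; peptide=MHPIGCCSVGSV
pos 36: only 1 nt remain (<3), stop (end of mRNA)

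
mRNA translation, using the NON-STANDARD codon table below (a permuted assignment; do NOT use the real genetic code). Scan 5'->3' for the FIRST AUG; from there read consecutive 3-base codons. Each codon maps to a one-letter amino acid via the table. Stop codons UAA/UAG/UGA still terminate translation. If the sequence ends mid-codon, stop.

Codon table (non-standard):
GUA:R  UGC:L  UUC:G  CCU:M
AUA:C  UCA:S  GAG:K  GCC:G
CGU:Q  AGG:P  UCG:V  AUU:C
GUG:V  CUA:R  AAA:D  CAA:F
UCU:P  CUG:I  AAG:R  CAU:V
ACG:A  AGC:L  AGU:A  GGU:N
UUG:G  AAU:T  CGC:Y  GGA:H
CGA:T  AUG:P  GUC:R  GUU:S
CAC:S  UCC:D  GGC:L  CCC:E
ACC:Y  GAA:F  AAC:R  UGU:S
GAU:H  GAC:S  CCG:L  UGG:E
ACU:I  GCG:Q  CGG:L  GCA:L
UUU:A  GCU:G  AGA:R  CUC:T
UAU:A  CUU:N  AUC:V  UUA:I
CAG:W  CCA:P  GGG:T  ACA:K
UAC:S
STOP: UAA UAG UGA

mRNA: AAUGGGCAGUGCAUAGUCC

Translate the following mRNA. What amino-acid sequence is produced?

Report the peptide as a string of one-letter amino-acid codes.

start AUG at pos 1
pos 1: AUG -> P; peptide=P
pos 4: GGC -> L; peptide=PL
pos 7: AGU -> A; peptide=PLA
pos 10: GCA -> L; peptide=PLAL
pos 13: UAG -> STOP

Answer: PLAL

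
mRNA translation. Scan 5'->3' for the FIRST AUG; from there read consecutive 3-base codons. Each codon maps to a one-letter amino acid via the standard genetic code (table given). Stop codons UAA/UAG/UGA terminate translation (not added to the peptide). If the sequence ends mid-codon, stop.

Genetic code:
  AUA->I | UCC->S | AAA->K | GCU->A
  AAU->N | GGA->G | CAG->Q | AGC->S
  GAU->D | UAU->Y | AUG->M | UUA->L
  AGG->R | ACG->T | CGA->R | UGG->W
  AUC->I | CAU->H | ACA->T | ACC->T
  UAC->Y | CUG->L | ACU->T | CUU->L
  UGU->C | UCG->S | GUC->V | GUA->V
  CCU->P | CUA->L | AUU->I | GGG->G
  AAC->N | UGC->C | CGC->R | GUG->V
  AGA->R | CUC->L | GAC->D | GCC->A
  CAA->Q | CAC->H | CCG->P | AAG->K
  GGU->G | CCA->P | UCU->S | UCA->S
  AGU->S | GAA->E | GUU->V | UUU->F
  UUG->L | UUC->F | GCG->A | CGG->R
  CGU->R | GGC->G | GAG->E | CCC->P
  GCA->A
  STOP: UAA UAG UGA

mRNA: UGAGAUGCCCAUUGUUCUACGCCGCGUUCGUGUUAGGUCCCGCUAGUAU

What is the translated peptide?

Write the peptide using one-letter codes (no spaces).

Answer: MPIVLRRVRVRSR

Derivation:
start AUG at pos 4
pos 4: AUG -> M; peptide=M
pos 7: CCC -> P; peptide=MP
pos 10: AUU -> I; peptide=MPI
pos 13: GUU -> V; peptide=MPIV
pos 16: CUA -> L; peptide=MPIVL
pos 19: CGC -> R; peptide=MPIVLR
pos 22: CGC -> R; peptide=MPIVLRR
pos 25: GUU -> V; peptide=MPIVLRRV
pos 28: CGU -> R; peptide=MPIVLRRVR
pos 31: GUU -> V; peptide=MPIVLRRVRV
pos 34: AGG -> R; peptide=MPIVLRRVRVR
pos 37: UCC -> S; peptide=MPIVLRRVRVRS
pos 40: CGC -> R; peptide=MPIVLRRVRVRSR
pos 43: UAG -> STOP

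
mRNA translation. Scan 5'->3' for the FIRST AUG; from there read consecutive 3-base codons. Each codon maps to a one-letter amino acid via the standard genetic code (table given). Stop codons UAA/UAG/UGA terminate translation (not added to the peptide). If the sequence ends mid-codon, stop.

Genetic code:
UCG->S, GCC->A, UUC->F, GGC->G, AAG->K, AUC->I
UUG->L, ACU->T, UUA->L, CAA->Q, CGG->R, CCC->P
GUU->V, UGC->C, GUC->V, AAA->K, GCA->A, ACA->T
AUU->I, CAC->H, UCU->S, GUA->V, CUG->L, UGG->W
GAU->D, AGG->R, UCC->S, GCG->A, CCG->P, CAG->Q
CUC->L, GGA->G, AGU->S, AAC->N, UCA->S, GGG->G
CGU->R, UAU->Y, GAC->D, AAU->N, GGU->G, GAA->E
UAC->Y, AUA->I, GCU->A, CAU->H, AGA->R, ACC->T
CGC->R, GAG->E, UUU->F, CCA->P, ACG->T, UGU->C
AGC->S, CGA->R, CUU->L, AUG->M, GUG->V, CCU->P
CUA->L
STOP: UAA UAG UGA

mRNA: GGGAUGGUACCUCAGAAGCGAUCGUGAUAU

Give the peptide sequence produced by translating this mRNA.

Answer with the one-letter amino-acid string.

start AUG at pos 3
pos 3: AUG -> M; peptide=M
pos 6: GUA -> V; peptide=MV
pos 9: CCU -> P; peptide=MVP
pos 12: CAG -> Q; peptide=MVPQ
pos 15: AAG -> K; peptide=MVPQK
pos 18: CGA -> R; peptide=MVPQKR
pos 21: UCG -> S; peptide=MVPQKRS
pos 24: UGA -> STOP

Answer: MVPQKRS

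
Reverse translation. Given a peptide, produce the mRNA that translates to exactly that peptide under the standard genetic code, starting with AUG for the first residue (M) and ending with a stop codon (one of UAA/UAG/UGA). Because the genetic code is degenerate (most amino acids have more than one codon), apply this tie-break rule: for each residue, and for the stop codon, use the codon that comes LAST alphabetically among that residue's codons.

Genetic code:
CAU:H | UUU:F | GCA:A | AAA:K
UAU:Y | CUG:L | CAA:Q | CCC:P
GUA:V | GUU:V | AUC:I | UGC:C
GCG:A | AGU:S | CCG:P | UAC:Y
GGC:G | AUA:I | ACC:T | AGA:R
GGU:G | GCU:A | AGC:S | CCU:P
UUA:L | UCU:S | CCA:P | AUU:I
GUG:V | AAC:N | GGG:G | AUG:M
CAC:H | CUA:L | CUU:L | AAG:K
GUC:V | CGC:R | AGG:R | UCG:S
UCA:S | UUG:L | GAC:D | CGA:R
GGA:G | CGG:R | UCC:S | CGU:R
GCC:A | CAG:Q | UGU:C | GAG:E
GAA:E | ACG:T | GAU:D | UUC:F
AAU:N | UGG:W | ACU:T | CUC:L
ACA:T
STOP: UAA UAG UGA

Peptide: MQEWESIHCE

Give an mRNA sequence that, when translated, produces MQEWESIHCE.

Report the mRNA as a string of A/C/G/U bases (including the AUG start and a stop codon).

Answer: mRNA: AUGCAGGAGUGGGAGUCUAUUCAUUGUGAGUGA

Derivation:
residue 1: M -> AUG (start codon)
residue 2: Q codons sorted = CAA,CAG -> pick last = CAG
residue 3: E codons sorted = GAA,GAG -> pick last = GAG
residue 4: W -> UGG (only codon)
residue 5: E codons sorted = GAA,GAG -> pick last = GAG
residue 6: S codons sorted = AGC,AGU,UCA,UCC,UCG,UCU -> pick last = UCU
residue 7: I codons sorted = AUA,AUC,AUU -> pick last = AUU
residue 8: H codons sorted = CAC,CAU -> pick last = CAU
residue 9: C codons sorted = UGC,UGU -> pick last = UGU
residue 10: E codons sorted = GAA,GAG -> pick last = GAG
terminator: stop codons sorted = UAA,UAG,UGA -> pick last = UGA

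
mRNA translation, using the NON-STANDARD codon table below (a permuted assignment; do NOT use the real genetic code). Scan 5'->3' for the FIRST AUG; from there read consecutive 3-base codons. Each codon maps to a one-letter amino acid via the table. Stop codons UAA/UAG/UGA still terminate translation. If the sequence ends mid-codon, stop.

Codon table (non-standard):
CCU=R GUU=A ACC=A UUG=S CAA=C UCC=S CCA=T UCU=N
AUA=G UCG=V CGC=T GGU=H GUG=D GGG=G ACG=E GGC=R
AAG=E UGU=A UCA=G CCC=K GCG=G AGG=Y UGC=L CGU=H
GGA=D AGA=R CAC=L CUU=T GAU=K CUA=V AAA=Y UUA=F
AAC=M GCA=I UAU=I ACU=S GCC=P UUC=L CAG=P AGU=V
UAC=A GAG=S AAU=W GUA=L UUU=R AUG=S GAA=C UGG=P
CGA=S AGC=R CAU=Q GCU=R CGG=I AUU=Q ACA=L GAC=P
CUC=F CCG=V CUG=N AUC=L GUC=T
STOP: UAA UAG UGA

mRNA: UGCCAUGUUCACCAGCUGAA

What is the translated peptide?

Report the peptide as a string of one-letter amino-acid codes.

start AUG at pos 4
pos 4: AUG -> S; peptide=S
pos 7: UUC -> L; peptide=SL
pos 10: ACC -> A; peptide=SLA
pos 13: AGC -> R; peptide=SLAR
pos 16: UGA -> STOP

Answer: SLAR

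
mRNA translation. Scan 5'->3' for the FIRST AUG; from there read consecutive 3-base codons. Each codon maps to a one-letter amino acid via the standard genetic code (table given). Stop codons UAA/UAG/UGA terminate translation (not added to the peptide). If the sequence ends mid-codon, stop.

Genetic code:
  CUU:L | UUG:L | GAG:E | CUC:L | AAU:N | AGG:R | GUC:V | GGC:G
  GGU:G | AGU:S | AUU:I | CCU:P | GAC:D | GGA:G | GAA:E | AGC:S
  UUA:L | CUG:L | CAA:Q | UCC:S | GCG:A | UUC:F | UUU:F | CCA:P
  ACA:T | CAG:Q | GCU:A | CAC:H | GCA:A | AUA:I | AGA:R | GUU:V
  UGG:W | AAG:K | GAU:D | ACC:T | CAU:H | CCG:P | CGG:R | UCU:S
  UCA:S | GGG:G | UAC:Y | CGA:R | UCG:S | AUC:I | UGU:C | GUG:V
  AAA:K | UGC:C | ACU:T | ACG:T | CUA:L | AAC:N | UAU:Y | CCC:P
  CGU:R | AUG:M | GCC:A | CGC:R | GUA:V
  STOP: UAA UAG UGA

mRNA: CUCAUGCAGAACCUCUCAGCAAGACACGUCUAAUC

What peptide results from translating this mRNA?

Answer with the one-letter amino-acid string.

start AUG at pos 3
pos 3: AUG -> M; peptide=M
pos 6: CAG -> Q; peptide=MQ
pos 9: AAC -> N; peptide=MQN
pos 12: CUC -> L; peptide=MQNL
pos 15: UCA -> S; peptide=MQNLS
pos 18: GCA -> A; peptide=MQNLSA
pos 21: AGA -> R; peptide=MQNLSAR
pos 24: CAC -> H; peptide=MQNLSARH
pos 27: GUC -> V; peptide=MQNLSARHV
pos 30: UAA -> STOP

Answer: MQNLSARHV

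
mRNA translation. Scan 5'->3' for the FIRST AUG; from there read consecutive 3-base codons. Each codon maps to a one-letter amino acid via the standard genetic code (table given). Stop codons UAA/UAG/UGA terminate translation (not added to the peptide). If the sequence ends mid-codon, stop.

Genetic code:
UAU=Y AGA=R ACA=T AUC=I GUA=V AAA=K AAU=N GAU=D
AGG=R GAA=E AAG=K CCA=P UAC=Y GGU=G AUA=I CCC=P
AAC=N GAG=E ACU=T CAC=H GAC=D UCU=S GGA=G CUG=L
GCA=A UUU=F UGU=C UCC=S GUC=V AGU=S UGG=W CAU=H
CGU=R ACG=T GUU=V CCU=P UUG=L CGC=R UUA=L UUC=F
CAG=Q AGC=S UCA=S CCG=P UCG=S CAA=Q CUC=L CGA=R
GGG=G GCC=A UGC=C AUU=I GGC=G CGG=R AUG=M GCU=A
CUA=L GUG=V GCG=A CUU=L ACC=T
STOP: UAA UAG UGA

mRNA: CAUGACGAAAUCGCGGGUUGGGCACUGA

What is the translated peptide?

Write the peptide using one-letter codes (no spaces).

start AUG at pos 1
pos 1: AUG -> M; peptide=M
pos 4: ACG -> T; peptide=MT
pos 7: AAA -> K; peptide=MTK
pos 10: UCG -> S; peptide=MTKS
pos 13: CGG -> R; peptide=MTKSR
pos 16: GUU -> V; peptide=MTKSRV
pos 19: GGG -> G; peptide=MTKSRVG
pos 22: CAC -> H; peptide=MTKSRVGH
pos 25: UGA -> STOP

Answer: MTKSRVGH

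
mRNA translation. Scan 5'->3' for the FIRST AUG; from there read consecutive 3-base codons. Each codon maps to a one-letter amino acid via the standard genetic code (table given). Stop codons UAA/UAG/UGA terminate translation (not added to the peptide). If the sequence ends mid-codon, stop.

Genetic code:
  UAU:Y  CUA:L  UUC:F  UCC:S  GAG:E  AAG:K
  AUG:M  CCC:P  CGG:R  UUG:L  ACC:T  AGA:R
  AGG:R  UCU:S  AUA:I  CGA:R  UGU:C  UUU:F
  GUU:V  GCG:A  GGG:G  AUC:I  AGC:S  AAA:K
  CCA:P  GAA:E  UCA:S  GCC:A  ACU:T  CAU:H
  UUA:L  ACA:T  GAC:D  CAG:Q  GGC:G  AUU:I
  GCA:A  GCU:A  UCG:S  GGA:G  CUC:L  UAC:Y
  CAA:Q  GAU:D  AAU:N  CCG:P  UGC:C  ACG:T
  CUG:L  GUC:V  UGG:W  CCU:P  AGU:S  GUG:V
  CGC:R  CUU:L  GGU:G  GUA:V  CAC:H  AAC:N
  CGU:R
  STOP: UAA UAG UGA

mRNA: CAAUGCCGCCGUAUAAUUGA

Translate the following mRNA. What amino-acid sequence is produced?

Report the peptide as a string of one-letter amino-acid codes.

start AUG at pos 2
pos 2: AUG -> M; peptide=M
pos 5: CCG -> P; peptide=MP
pos 8: CCG -> P; peptide=MPP
pos 11: UAU -> Y; peptide=MPPY
pos 14: AAU -> N; peptide=MPPYN
pos 17: UGA -> STOP

Answer: MPPYN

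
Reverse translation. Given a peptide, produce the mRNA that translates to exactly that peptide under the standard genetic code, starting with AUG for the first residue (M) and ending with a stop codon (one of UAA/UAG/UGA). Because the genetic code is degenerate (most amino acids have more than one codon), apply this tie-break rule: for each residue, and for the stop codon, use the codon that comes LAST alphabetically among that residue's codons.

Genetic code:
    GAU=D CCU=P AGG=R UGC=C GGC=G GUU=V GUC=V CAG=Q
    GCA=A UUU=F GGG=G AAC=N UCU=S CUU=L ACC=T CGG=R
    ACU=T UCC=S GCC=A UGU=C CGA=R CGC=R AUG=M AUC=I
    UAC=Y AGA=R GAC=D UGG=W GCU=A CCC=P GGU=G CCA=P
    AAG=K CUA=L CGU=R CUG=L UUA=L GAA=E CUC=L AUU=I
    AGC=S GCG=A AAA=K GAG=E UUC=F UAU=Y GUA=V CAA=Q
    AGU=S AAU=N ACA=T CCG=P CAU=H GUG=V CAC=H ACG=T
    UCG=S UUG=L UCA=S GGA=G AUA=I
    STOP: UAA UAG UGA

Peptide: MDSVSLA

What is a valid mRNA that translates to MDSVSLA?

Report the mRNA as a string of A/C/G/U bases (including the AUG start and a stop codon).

Answer: mRNA: AUGGAUUCUGUUUCUUUGGCUUGA

Derivation:
residue 1: M -> AUG (start codon)
residue 2: D codons sorted = GAC,GAU -> pick last = GAU
residue 3: S codons sorted = AGC,AGU,UCA,UCC,UCG,UCU -> pick last = UCU
residue 4: V codons sorted = GUA,GUC,GUG,GUU -> pick last = GUU
residue 5: S codons sorted = AGC,AGU,UCA,UCC,UCG,UCU -> pick last = UCU
residue 6: L codons sorted = CUA,CUC,CUG,CUU,UUA,UUG -> pick last = UUG
residue 7: A codons sorted = GCA,GCC,GCG,GCU -> pick last = GCU
terminator: stop codons sorted = UAA,UAG,UGA -> pick last = UGA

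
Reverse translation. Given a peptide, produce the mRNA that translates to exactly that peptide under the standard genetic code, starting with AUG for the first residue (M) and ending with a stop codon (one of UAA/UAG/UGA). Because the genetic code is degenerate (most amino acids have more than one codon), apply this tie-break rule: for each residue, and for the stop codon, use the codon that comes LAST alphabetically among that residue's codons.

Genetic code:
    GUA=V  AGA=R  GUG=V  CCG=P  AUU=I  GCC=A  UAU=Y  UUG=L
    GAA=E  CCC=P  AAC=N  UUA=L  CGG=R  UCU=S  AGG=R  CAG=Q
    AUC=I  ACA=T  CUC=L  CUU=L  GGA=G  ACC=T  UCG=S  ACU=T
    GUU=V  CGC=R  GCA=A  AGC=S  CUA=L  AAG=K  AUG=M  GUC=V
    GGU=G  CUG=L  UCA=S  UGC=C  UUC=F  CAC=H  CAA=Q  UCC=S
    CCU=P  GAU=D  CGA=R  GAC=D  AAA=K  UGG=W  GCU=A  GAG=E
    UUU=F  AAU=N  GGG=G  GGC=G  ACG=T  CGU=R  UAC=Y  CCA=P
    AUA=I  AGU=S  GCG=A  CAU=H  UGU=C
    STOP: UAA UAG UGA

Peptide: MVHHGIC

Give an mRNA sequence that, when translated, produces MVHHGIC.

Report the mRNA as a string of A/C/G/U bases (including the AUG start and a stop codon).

residue 1: M -> AUG (start codon)
residue 2: V codons sorted = GUA,GUC,GUG,GUU -> pick last = GUU
residue 3: H codons sorted = CAC,CAU -> pick last = CAU
residue 4: H codons sorted = CAC,CAU -> pick last = CAU
residue 5: G codons sorted = GGA,GGC,GGG,GGU -> pick last = GGU
residue 6: I codons sorted = AUA,AUC,AUU -> pick last = AUU
residue 7: C codons sorted = UGC,UGU -> pick last = UGU
terminator: stop codons sorted = UAA,UAG,UGA -> pick last = UGA

Answer: mRNA: AUGGUUCAUCAUGGUAUUUGUUGA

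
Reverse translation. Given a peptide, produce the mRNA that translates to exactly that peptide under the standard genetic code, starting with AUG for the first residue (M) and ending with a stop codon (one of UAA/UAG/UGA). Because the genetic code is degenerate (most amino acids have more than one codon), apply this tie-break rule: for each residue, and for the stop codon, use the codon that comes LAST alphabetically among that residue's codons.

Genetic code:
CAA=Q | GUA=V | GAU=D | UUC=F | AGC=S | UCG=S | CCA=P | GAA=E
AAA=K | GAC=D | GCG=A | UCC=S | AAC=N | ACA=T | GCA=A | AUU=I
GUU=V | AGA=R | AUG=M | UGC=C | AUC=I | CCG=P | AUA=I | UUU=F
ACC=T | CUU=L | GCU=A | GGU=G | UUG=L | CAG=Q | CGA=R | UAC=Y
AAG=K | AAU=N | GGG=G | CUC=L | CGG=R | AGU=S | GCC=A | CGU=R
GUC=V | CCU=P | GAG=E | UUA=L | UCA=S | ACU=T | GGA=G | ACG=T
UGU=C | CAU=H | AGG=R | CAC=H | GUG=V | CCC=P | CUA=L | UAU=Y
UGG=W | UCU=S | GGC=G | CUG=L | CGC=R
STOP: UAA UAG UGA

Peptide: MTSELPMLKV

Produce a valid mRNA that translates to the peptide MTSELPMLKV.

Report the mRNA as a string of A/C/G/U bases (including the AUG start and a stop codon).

Answer: mRNA: AUGACUUCUGAGUUGCCUAUGUUGAAGGUUUGA

Derivation:
residue 1: M -> AUG (start codon)
residue 2: T codons sorted = ACA,ACC,ACG,ACU -> pick last = ACU
residue 3: S codons sorted = AGC,AGU,UCA,UCC,UCG,UCU -> pick last = UCU
residue 4: E codons sorted = GAA,GAG -> pick last = GAG
residue 5: L codons sorted = CUA,CUC,CUG,CUU,UUA,UUG -> pick last = UUG
residue 6: P codons sorted = CCA,CCC,CCG,CCU -> pick last = CCU
residue 7: M -> AUG (only codon)
residue 8: L codons sorted = CUA,CUC,CUG,CUU,UUA,UUG -> pick last = UUG
residue 9: K codons sorted = AAA,AAG -> pick last = AAG
residue 10: V codons sorted = GUA,GUC,GUG,GUU -> pick last = GUU
terminator: stop codons sorted = UAA,UAG,UGA -> pick last = UGA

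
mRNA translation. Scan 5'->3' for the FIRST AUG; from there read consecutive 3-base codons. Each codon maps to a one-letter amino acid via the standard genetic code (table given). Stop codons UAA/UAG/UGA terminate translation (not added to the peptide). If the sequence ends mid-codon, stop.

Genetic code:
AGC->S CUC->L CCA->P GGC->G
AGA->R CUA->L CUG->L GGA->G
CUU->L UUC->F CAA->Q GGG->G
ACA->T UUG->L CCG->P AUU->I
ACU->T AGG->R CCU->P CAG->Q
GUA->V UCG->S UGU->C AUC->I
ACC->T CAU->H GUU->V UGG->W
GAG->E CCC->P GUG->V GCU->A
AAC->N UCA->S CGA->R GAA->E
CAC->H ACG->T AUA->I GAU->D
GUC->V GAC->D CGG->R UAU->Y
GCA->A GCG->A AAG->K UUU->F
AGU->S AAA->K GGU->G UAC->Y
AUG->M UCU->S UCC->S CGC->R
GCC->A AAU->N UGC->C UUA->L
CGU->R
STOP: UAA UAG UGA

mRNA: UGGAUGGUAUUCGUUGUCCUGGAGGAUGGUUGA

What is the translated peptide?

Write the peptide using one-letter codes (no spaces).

Answer: MVFVVLEDG

Derivation:
start AUG at pos 3
pos 3: AUG -> M; peptide=M
pos 6: GUA -> V; peptide=MV
pos 9: UUC -> F; peptide=MVF
pos 12: GUU -> V; peptide=MVFV
pos 15: GUC -> V; peptide=MVFVV
pos 18: CUG -> L; peptide=MVFVVL
pos 21: GAG -> E; peptide=MVFVVLE
pos 24: GAU -> D; peptide=MVFVVLED
pos 27: GGU -> G; peptide=MVFVVLEDG
pos 30: UGA -> STOP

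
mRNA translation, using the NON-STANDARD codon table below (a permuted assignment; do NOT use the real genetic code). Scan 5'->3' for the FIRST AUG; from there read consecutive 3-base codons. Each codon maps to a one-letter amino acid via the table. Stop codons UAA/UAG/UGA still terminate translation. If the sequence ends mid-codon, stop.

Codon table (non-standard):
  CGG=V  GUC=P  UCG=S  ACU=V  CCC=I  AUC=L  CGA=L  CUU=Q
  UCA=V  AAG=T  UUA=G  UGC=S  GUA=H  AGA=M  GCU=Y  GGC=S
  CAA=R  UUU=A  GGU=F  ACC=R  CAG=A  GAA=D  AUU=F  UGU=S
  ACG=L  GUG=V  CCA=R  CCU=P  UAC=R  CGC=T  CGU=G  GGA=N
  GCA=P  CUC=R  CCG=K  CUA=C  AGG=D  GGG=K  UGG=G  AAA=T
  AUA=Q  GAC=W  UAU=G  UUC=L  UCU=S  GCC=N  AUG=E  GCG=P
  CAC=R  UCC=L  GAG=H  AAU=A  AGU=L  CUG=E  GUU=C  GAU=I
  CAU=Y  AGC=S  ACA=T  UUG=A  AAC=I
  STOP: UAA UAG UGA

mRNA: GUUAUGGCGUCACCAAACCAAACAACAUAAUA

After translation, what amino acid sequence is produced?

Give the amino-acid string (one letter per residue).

start AUG at pos 3
pos 3: AUG -> E; peptide=E
pos 6: GCG -> P; peptide=EP
pos 9: UCA -> V; peptide=EPV
pos 12: CCA -> R; peptide=EPVR
pos 15: AAC -> I; peptide=EPVRI
pos 18: CAA -> R; peptide=EPVRIR
pos 21: ACA -> T; peptide=EPVRIRT
pos 24: ACA -> T; peptide=EPVRIRTT
pos 27: UAA -> STOP

Answer: EPVRIRTT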